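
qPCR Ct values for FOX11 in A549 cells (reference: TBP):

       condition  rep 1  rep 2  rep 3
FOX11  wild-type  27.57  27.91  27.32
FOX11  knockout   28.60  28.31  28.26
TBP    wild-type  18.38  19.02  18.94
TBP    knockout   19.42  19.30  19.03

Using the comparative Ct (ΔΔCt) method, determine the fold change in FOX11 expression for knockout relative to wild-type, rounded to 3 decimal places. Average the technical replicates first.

Mean Ct: FOX11 wild-type 27.600; FOX11 knockout 28.390; TBP wild-type 18.780; TBP knockout 19.250
ΔCt(wild-type) = 27.600 − 18.780 = 8.820
ΔCt(knockout) = 28.390 − 19.250 = 9.140
ΔΔCt = 9.140 − 8.820 = 0.320
Fold change = 2^(−0.320) = 0.8011

0.801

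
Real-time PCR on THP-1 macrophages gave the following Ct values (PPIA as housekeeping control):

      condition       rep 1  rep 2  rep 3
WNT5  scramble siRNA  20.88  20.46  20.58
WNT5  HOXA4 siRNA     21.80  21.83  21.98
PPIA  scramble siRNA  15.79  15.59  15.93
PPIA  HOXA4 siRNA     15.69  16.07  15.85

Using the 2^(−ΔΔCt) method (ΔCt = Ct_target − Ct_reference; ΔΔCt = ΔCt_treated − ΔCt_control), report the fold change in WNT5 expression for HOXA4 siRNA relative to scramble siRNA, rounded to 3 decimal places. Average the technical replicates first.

0.457

Mean Ct: WNT5 scramble siRNA 20.640; WNT5 HOXA4 siRNA 21.870; PPIA scramble siRNA 15.770; PPIA HOXA4 siRNA 15.870
ΔCt(scramble siRNA) = 20.640 − 15.770 = 4.870
ΔCt(HOXA4 siRNA) = 21.870 − 15.870 = 6.000
ΔΔCt = 6.000 − 4.870 = 1.130
Fold change = 2^(−1.130) = 0.4569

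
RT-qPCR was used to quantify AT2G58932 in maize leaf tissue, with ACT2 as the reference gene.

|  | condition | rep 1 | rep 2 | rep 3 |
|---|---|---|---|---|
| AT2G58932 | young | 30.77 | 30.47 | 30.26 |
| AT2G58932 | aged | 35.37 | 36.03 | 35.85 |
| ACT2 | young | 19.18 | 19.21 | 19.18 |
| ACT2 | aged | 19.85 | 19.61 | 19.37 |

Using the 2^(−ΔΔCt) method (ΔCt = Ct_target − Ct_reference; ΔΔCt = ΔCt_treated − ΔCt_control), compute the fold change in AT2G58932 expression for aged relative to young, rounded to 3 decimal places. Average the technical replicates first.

0.035

Mean Ct: AT2G58932 young 30.500; AT2G58932 aged 35.750; ACT2 young 19.190; ACT2 aged 19.610
ΔCt(young) = 30.500 − 19.190 = 11.310
ΔCt(aged) = 35.750 − 19.610 = 16.140
ΔΔCt = 16.140 − 11.310 = 4.830
Fold change = 2^(−4.830) = 0.0352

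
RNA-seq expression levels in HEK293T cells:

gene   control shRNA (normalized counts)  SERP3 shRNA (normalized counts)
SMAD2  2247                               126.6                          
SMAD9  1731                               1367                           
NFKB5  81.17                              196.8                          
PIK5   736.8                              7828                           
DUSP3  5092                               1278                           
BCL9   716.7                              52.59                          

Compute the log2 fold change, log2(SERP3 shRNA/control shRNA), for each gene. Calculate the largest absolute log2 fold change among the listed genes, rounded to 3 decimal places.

4.150

log2(126.6/2247) = -4.150  (SMAD2)
log2(1367/1731) = -0.341  (SMAD9)
log2(196.8/81.17) = 1.278  (NFKB5)
log2(7828/736.8) = 3.409  (PIK5)
log2(1278/5092) = -1.994  (DUSP3)
log2(52.59/716.7) = -3.769  (BCL9)
The largest magnitude belongs to SMAD2.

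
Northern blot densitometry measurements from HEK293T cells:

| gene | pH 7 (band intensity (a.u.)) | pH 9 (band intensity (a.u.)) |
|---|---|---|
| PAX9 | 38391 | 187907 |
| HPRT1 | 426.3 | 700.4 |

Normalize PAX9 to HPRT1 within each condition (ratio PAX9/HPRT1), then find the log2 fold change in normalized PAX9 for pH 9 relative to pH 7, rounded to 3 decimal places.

PAX9/HPRT1 (pH 7) = 38391 / 426.3 = 90.056
PAX9/HPRT1 (pH 9) = 187907 / 700.4 = 268.29
Fold change = 268.29 / 90.056 = 2.9791
log2(2.9791) = 1.5749

1.575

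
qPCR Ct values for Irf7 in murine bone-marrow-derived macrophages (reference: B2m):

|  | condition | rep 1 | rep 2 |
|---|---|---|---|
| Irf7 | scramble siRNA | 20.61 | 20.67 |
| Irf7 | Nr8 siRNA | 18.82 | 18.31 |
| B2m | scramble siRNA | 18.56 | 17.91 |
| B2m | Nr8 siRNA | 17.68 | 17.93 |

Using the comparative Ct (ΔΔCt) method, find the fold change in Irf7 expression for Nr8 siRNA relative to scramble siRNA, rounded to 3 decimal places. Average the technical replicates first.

3.127

Mean Ct: Irf7 scramble siRNA 20.640; Irf7 Nr8 siRNA 18.565; B2m scramble siRNA 18.235; B2m Nr8 siRNA 17.805
ΔCt(scramble siRNA) = 20.640 − 18.235 = 2.405
ΔCt(Nr8 siRNA) = 18.565 − 17.805 = 0.760
ΔΔCt = 0.760 − 2.405 = -1.645
Fold change = 2^(−(-1.645)) = 2^1.645 = 3.1275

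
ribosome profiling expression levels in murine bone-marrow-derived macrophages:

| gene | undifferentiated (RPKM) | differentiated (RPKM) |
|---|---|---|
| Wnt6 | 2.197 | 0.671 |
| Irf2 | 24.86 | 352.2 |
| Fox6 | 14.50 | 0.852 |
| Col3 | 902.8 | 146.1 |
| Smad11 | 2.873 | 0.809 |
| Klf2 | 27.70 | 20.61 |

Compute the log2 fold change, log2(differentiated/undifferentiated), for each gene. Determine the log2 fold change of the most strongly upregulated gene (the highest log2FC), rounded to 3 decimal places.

log2(0.671/2.197) = -1.711  (Wnt6)
log2(352.2/24.86) = 3.824  (Irf2)
log2(0.852/14.50) = -4.089  (Fox6)
log2(146.1/902.8) = -2.627  (Col3)
log2(0.809/2.873) = -1.828  (Smad11)
log2(20.61/27.70) = -0.427  (Klf2)
Irf2 is most strongly upregulated.

3.824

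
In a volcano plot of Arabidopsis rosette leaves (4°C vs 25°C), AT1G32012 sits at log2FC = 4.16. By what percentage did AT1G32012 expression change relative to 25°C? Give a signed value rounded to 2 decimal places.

Fold change = 2^(4.16) = 17.8766
Percent change = (FC − 1) × 100% = (17.8766 − 1) × 100 = 1687.66%

1687.66%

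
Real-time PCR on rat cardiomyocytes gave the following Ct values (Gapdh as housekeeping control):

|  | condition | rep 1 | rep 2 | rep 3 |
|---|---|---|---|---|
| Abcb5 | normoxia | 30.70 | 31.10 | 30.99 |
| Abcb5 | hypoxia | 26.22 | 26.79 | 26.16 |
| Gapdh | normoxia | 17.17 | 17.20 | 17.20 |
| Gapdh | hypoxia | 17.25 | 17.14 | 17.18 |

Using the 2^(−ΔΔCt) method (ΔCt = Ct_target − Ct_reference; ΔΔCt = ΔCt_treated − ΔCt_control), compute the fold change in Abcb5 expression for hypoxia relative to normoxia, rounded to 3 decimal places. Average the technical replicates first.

Mean Ct: Abcb5 normoxia 30.930; Abcb5 hypoxia 26.390; Gapdh normoxia 17.190; Gapdh hypoxia 17.190
ΔCt(normoxia) = 30.930 − 17.190 = 13.740
ΔCt(hypoxia) = 26.390 − 17.190 = 9.200
ΔΔCt = 9.200 − 13.740 = -4.540
Fold change = 2^(−(-4.540)) = 2^4.540 = 23.2636

23.264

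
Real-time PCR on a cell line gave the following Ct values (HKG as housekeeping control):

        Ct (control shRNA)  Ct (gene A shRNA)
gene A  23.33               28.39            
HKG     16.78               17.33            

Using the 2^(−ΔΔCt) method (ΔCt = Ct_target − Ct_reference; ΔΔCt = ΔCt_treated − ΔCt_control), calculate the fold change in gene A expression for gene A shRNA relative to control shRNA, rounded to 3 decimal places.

0.044

ΔCt(control shRNA) = 23.330 − 16.780 = 6.550
ΔCt(gene A shRNA) = 28.390 − 17.330 = 11.060
ΔΔCt = 11.060 − 6.550 = 4.510
Fold change = 2^(−4.510) = 0.0439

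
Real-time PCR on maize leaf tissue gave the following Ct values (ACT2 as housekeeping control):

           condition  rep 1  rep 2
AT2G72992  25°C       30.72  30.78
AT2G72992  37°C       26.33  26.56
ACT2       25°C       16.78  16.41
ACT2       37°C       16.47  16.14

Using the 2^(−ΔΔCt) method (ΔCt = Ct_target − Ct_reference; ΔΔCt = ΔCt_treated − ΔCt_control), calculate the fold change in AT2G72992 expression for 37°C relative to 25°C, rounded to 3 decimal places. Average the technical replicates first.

Mean Ct: AT2G72992 25°C 30.750; AT2G72992 37°C 26.445; ACT2 25°C 16.595; ACT2 37°C 16.305
ΔCt(25°C) = 30.750 − 16.595 = 14.155
ΔCt(37°C) = 26.445 − 16.305 = 10.140
ΔΔCt = 10.140 − 14.155 = -4.015
Fold change = 2^(−(-4.015)) = 2^4.015 = 16.1672

16.167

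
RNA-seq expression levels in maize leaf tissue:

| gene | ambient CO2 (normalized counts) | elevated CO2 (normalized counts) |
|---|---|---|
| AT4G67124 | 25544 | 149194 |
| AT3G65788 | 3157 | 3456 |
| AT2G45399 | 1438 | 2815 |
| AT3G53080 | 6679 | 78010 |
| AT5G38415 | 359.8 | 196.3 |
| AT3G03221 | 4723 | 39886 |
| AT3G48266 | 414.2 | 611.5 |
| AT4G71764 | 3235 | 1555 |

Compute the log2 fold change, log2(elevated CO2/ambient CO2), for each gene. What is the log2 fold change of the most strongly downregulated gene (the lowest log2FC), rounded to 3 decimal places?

-1.057

log2(149194/25544) = 2.546  (AT4G67124)
log2(3456/3157) = 0.131  (AT3G65788)
log2(2815/1438) = 0.969  (AT2G45399)
log2(78010/6679) = 3.546  (AT3G53080)
log2(196.3/359.8) = -0.874  (AT5G38415)
log2(39886/4723) = 3.078  (AT3G03221)
log2(611.5/414.2) = 0.562  (AT3G48266)
log2(1555/3235) = -1.057  (AT4G71764)
AT4G71764 is most strongly downregulated.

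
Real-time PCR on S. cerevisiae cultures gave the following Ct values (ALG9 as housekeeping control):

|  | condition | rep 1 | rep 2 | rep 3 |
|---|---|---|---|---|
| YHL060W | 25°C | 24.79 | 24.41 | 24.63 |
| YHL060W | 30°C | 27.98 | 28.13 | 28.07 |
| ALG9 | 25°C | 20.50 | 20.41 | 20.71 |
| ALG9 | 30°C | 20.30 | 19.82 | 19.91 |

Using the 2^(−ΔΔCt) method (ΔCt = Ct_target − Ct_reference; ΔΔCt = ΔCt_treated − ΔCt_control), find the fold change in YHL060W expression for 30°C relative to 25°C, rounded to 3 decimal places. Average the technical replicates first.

0.063

Mean Ct: YHL060W 25°C 24.610; YHL060W 30°C 28.060; ALG9 25°C 20.540; ALG9 30°C 20.010
ΔCt(25°C) = 24.610 − 20.540 = 4.070
ΔCt(30°C) = 28.060 − 20.010 = 8.050
ΔΔCt = 8.050 − 4.070 = 3.980
Fold change = 2^(−3.980) = 0.0634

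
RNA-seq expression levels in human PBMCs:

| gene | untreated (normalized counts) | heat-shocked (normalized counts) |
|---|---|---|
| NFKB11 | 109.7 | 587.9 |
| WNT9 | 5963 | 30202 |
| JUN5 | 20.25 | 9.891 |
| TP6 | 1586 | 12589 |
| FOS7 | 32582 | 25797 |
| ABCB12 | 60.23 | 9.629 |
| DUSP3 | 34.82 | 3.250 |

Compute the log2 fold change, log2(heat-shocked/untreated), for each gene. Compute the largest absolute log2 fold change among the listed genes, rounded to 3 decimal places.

3.421

log2(587.9/109.7) = 2.422  (NFKB11)
log2(30202/5963) = 2.341  (WNT9)
log2(9.891/20.25) = -1.034  (JUN5)
log2(12589/1586) = 2.989  (TP6)
log2(25797/32582) = -0.337  (FOS7)
log2(9.629/60.23) = -2.645  (ABCB12)
log2(3.250/34.82) = -3.421  (DUSP3)
The largest magnitude belongs to DUSP3.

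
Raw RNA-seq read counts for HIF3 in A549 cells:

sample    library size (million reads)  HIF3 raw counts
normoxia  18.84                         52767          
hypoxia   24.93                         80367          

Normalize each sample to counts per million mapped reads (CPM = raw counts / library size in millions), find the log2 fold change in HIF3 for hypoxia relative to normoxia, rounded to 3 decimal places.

CPM(normoxia) = 52767 / 18.84 = 2800.7962
CPM(hypoxia) = 80367 / 24.93 = 3223.7064
Fold change = 3223.7064 / 2800.7962 = 1.15100
log2(1.15100) = 0.2029

0.203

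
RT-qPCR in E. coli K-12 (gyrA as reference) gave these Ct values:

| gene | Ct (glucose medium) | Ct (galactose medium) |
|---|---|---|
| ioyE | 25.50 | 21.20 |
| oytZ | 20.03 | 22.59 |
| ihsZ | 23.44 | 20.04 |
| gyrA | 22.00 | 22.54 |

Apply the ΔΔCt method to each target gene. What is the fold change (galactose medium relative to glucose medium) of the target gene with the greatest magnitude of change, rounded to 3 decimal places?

28.641

ioyE: ΔΔCt = (21.20−22.54) − (25.50−22.00) = -1.34 − 3.50 = -4.84; fold change = 2^4.84 = 28.641
oytZ: ΔΔCt = (22.59−22.54) − (20.03−22.00) = 0.05 − (-1.97) = 2.02; fold change = 2^-2.02 = 0.247
ihsZ: ΔΔCt = (20.04−22.54) − (23.44−22.00) = -2.50 − 1.44 = -3.94; fold change = 2^3.94 = 15.348
ioyE has the largest |ΔΔCt| = 4.84.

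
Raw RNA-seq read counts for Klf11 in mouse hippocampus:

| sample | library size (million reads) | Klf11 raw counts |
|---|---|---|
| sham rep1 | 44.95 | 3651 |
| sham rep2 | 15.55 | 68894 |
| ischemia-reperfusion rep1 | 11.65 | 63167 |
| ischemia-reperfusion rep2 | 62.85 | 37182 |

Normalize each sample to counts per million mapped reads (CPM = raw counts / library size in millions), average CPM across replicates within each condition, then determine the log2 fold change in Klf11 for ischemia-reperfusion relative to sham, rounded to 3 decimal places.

CPM(sham rep1) = 3651 / 44.95 = 81.2236
CPM(sham rep2) = 68894 / 15.55 = 4430.4823
CPM(ischemia-reperfusion rep1) = 63167 / 11.65 = 5422.0601
CPM(ischemia-reperfusion rep2) = 37182 / 62.85 = 591.5990
mean CPM(sham) = 2255.8529; mean CPM(ischemia-reperfusion) = 3006.8296
Fold change = 3006.8296 / 2255.8529 = 1.33290
log2(1.33290) = 0.4146

0.415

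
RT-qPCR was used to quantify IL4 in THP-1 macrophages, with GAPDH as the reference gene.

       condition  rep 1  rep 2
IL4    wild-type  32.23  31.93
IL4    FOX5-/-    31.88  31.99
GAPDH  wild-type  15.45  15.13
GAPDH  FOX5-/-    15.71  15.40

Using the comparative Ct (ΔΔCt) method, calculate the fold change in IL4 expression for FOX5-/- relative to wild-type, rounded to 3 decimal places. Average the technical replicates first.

1.329

Mean Ct: IL4 wild-type 32.080; IL4 FOX5-/- 31.935; GAPDH wild-type 15.290; GAPDH FOX5-/- 15.555
ΔCt(wild-type) = 32.080 − 15.290 = 16.790
ΔCt(FOX5-/-) = 31.935 − 15.555 = 16.380
ΔΔCt = 16.380 − 16.790 = -0.410
Fold change = 2^(−(-0.410)) = 2^0.410 = 1.3287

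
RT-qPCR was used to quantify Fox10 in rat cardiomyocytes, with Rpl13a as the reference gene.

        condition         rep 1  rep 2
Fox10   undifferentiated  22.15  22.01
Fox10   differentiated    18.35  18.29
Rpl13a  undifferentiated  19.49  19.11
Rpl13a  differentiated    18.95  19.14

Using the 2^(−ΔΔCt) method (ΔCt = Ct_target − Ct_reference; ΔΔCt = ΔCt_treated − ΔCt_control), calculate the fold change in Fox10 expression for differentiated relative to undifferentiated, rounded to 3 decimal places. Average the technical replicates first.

11.353

Mean Ct: Fox10 undifferentiated 22.080; Fox10 differentiated 18.320; Rpl13a undifferentiated 19.300; Rpl13a differentiated 19.045
ΔCt(undifferentiated) = 22.080 − 19.300 = 2.780
ΔCt(differentiated) = 18.320 − 19.045 = -0.725
ΔΔCt = -0.725 − 2.780 = -3.505
Fold change = 2^(−(-3.505)) = 2^3.505 = 11.3530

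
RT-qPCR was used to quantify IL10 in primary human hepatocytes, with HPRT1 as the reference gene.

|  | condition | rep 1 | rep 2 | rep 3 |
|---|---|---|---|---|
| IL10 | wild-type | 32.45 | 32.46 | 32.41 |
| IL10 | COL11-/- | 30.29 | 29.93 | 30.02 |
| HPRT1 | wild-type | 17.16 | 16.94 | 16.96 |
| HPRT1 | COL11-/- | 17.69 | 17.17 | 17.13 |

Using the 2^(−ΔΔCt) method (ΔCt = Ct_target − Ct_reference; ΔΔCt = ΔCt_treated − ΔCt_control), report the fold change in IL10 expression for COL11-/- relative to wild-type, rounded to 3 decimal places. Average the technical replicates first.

Mean Ct: IL10 wild-type 32.440; IL10 COL11-/- 30.080; HPRT1 wild-type 17.020; HPRT1 COL11-/- 17.330
ΔCt(wild-type) = 32.440 − 17.020 = 15.420
ΔCt(COL11-/-) = 30.080 − 17.330 = 12.750
ΔΔCt = 12.750 − 15.420 = -2.670
Fold change = 2^(−(-2.670)) = 2^2.670 = 6.3643

6.364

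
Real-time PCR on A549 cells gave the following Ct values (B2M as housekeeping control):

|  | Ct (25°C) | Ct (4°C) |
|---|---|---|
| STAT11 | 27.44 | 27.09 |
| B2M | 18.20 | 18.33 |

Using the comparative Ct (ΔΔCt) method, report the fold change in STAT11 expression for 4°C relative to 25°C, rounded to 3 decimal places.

1.395

ΔCt(25°C) = 27.440 − 18.200 = 9.240
ΔCt(4°C) = 27.090 − 18.330 = 8.760
ΔΔCt = 8.760 − 9.240 = -0.480
Fold change = 2^(−(-0.480)) = 2^0.480 = 1.3947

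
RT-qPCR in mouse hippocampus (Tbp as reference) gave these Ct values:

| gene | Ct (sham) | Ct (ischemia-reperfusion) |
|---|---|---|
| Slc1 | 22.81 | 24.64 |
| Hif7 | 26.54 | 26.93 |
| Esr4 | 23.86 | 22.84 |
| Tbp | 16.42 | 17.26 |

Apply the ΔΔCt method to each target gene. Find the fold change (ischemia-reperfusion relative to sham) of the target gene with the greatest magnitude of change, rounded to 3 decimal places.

Slc1: ΔΔCt = (24.64−17.26) − (22.81−16.42) = 7.38 − 6.39 = 0.99; fold change = 2^-0.99 = 0.503
Hif7: ΔΔCt = (26.93−17.26) − (26.54−16.42) = 9.67 − 10.12 = -0.45; fold change = 2^0.45 = 1.366
Esr4: ΔΔCt = (22.84−17.26) − (23.86−16.42) = 5.58 − 7.44 = -1.86; fold change = 2^1.86 = 3.630
Esr4 has the largest |ΔΔCt| = 1.86.

3.630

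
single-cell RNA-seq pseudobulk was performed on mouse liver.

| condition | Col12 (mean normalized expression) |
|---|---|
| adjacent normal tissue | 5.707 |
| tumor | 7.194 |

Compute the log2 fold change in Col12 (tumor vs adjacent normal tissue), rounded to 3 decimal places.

0.334

Fold change = 7.194 / 5.707 = 1.2606
log2(1.2606) = 0.3341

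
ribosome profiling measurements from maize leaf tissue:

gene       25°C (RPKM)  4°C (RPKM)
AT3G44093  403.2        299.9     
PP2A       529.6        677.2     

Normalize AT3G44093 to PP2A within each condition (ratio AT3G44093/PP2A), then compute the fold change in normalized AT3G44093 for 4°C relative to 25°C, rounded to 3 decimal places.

0.582

AT3G44093/PP2A (25°C) = 403.2 / 529.6 = 0.76133
AT3G44093/PP2A (4°C) = 299.9 / 677.2 = 0.44285
Fold change = 0.44285 / 0.76133 = 0.5817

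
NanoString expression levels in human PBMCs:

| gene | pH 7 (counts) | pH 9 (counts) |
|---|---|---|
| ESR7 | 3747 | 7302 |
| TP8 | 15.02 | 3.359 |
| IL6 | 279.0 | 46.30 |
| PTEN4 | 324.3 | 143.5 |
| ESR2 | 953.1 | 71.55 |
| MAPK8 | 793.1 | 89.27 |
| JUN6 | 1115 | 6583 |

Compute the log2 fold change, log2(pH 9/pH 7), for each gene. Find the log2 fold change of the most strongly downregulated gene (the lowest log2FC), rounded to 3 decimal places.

log2(7302/3747) = 0.963  (ESR7)
log2(3.359/15.02) = -2.161  (TP8)
log2(46.30/279.0) = -2.591  (IL6)
log2(143.5/324.3) = -1.176  (PTEN4)
log2(71.55/953.1) = -3.736  (ESR2)
log2(89.27/793.1) = -3.151  (MAPK8)
log2(6583/1115) = 2.562  (JUN6)
ESR2 is most strongly downregulated.

-3.736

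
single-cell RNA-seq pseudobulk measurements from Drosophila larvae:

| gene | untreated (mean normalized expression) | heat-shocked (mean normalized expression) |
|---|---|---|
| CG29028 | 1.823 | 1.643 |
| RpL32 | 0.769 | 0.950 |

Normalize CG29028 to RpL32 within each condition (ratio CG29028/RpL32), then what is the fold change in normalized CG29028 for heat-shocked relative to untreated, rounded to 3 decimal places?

0.730

CG29028/RpL32 (untreated) = 1.823 / 0.769 = 2.3706
CG29028/RpL32 (heat-shocked) = 1.643 / 0.950 = 1.7295
Fold change = 1.7295 / 2.3706 = 0.7295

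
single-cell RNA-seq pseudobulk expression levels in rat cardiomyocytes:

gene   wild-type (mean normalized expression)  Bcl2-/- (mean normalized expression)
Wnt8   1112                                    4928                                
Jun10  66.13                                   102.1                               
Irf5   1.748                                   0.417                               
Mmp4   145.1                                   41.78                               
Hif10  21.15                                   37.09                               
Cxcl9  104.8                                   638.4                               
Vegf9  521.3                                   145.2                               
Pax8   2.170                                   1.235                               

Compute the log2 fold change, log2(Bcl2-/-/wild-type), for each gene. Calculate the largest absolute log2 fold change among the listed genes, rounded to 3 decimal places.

2.607

log2(4928/1112) = 2.148  (Wnt8)
log2(102.1/66.13) = 0.627  (Jun10)
log2(0.417/1.748) = -2.068  (Irf5)
log2(41.78/145.1) = -1.796  (Mmp4)
log2(37.09/21.15) = 0.810  (Hif10)
log2(638.4/104.8) = 2.607  (Cxcl9)
log2(145.2/521.3) = -1.844  (Vegf9)
log2(1.235/2.170) = -0.813  (Pax8)
The largest magnitude belongs to Cxcl9.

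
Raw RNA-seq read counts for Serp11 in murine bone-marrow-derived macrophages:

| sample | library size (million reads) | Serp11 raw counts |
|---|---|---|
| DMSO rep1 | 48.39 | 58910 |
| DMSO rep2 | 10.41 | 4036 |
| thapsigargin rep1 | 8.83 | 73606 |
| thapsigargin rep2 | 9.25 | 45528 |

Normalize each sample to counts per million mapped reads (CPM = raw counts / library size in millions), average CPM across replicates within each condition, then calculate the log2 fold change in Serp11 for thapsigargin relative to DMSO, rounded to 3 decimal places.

CPM(DMSO rep1) = 58910 / 48.39 = 1217.4003
CPM(DMSO rep2) = 4036 / 10.41 = 387.7041
CPM(thapsigargin rep1) = 73606 / 8.83 = 8335.9003
CPM(thapsigargin rep2) = 45528 / 9.25 = 4921.9459
mean CPM(DMSO) = 802.5522; mean CPM(thapsigargin) = 6628.9231
Fold change = 6628.9231 / 802.5522 = 8.25980
log2(8.25980) = 3.0461

3.046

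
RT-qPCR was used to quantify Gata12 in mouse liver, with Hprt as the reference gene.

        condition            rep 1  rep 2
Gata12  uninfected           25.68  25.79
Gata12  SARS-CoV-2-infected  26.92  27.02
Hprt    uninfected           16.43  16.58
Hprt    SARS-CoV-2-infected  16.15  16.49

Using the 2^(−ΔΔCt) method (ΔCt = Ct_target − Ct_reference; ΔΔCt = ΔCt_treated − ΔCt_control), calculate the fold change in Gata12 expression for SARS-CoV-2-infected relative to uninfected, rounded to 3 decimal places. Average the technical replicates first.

Mean Ct: Gata12 uninfected 25.735; Gata12 SARS-CoV-2-infected 26.970; Hprt uninfected 16.505; Hprt SARS-CoV-2-infected 16.320
ΔCt(uninfected) = 25.735 − 16.505 = 9.230
ΔCt(SARS-CoV-2-infected) = 26.970 − 16.320 = 10.650
ΔΔCt = 10.650 − 9.230 = 1.420
Fold change = 2^(−1.420) = 0.3737

0.374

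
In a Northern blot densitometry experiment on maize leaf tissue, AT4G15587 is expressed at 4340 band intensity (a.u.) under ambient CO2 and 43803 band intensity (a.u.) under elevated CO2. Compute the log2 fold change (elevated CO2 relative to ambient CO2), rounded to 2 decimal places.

3.34

Fold change = 43803 / 4340 = 10.0929
log2(10.0929) = 3.335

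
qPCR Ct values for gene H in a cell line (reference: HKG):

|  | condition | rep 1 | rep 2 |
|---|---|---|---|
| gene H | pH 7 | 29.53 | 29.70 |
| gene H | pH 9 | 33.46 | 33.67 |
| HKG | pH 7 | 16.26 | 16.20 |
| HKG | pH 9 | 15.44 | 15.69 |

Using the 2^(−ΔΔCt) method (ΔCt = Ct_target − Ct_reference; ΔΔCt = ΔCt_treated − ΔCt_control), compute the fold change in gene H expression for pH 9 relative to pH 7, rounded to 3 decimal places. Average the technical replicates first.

Mean Ct: gene H pH 7 29.615; gene H pH 9 33.565; HKG pH 7 16.230; HKG pH 9 15.565
ΔCt(pH 7) = 29.615 − 16.230 = 13.385
ΔCt(pH 9) = 33.565 − 15.565 = 18.000
ΔΔCt = 18.000 − 13.385 = 4.615
Fold change = 2^(−4.615) = 0.0408

0.041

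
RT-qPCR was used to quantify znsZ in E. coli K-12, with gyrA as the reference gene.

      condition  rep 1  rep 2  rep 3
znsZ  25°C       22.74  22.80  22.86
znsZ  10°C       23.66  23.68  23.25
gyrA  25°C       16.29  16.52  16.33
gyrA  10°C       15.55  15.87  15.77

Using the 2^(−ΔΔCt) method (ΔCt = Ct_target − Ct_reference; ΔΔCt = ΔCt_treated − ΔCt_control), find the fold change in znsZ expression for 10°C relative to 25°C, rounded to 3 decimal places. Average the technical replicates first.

0.384

Mean Ct: znsZ 25°C 22.800; znsZ 10°C 23.530; gyrA 25°C 16.380; gyrA 10°C 15.730
ΔCt(25°C) = 22.800 − 16.380 = 6.420
ΔCt(10°C) = 23.530 − 15.730 = 7.800
ΔΔCt = 7.800 − 6.420 = 1.380
Fold change = 2^(−1.380) = 0.3842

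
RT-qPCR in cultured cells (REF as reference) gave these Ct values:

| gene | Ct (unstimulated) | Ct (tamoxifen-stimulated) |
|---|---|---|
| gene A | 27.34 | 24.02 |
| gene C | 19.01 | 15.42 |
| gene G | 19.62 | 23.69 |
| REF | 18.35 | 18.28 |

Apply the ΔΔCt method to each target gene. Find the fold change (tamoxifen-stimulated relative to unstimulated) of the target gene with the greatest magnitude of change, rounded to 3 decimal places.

0.057

gene A: ΔΔCt = (24.02−18.28) − (27.34−18.35) = 5.74 − 8.99 = -3.25; fold change = 2^3.25 = 9.514
gene C: ΔΔCt = (15.42−18.28) − (19.01−18.35) = -2.86 − 0.66 = -3.52; fold change = 2^3.52 = 11.472
gene G: ΔΔCt = (23.69−18.28) − (19.62−18.35) = 5.41 − 1.27 = 4.14; fold change = 2^-4.14 = 0.057
gene G has the largest |ΔΔCt| = 4.14.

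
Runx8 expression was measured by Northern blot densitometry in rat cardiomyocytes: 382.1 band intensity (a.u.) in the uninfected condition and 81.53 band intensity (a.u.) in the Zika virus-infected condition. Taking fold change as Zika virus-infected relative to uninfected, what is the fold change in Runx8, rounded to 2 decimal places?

0.21

Fold change = 81.53 / 382.1 = 0.213
Runx8 is downregulated.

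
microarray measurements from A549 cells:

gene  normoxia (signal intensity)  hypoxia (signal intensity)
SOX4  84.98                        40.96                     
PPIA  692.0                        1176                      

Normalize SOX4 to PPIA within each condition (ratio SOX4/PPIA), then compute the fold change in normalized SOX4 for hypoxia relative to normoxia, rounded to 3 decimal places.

0.284

SOX4/PPIA (normoxia) = 84.98 / 692.0 = 0.1228
SOX4/PPIA (hypoxia) = 40.96 / 1176 = 0.03483
Fold change = 0.03483 / 0.1228 = 0.2836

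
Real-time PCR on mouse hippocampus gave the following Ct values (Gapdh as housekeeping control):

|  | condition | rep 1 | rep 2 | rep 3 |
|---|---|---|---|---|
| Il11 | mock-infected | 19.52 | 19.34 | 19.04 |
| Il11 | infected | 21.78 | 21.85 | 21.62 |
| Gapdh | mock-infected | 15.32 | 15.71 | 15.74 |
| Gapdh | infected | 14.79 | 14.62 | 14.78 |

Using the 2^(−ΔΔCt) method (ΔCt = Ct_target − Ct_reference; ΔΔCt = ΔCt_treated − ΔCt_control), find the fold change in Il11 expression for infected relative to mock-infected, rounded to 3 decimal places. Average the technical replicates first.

0.101

Mean Ct: Il11 mock-infected 19.300; Il11 infected 21.750; Gapdh mock-infected 15.590; Gapdh infected 14.730
ΔCt(mock-infected) = 19.300 − 15.590 = 3.710
ΔCt(infected) = 21.750 − 14.730 = 7.020
ΔΔCt = 7.020 − 3.710 = 3.310
Fold change = 2^(−3.310) = 0.1008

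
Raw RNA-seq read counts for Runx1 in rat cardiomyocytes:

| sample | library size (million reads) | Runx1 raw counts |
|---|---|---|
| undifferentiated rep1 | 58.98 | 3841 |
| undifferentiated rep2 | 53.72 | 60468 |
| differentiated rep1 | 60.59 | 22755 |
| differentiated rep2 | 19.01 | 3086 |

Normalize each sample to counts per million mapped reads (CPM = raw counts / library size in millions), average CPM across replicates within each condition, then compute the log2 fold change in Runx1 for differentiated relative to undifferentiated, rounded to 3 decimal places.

-1.146

CPM(undifferentiated rep1) = 3841 / 58.98 = 65.1238
CPM(undifferentiated rep2) = 60468 / 53.72 = 1125.6143
CPM(differentiated rep1) = 22755 / 60.59 = 375.5570
CPM(differentiated rep2) = 3086 / 19.01 = 162.3356
mean CPM(undifferentiated) = 595.3690; mean CPM(differentiated) = 268.9463
Fold change = 268.9463 / 595.3690 = 0.45173
log2(0.45173) = -1.1465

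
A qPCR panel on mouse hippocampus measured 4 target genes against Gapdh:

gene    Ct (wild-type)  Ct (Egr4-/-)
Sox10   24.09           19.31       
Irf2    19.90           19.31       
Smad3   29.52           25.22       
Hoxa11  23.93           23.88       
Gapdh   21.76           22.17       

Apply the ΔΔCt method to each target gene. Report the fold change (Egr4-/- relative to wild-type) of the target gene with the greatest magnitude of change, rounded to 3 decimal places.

Sox10: ΔΔCt = (19.31−22.17) − (24.09−21.76) = -2.86 − 2.33 = -5.19; fold change = 2^5.19 = 36.504
Irf2: ΔΔCt = (19.31−22.17) − (19.90−21.76) = -2.86 − (-1.86) = -1.00; fold change = 2^1.00 = 2.000
Smad3: ΔΔCt = (25.22−22.17) − (29.52−21.76) = 3.05 − 7.76 = -4.71; fold change = 2^4.71 = 26.173
Hoxa11: ΔΔCt = (23.88−22.17) − (23.93−21.76) = 1.71 − 2.17 = -0.46; fold change = 2^0.46 = 1.376
Sox10 has the largest |ΔΔCt| = 5.19.

36.504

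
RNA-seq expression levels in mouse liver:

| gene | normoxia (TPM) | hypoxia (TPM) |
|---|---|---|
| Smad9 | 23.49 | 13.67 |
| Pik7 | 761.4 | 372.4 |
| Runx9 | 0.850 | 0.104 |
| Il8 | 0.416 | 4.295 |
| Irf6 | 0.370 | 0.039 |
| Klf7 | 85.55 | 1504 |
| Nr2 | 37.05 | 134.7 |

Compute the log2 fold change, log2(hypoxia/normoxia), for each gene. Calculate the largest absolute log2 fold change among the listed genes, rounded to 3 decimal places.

log2(13.67/23.49) = -0.781  (Smad9)
log2(372.4/761.4) = -1.032  (Pik7)
log2(0.104/0.850) = -3.031  (Runx9)
log2(4.295/0.416) = 3.368  (Il8)
log2(0.039/0.370) = -3.246  (Irf6)
log2(1504/85.55) = 4.136  (Klf7)
log2(134.7/37.05) = 1.862  (Nr2)
The largest magnitude belongs to Klf7.

4.136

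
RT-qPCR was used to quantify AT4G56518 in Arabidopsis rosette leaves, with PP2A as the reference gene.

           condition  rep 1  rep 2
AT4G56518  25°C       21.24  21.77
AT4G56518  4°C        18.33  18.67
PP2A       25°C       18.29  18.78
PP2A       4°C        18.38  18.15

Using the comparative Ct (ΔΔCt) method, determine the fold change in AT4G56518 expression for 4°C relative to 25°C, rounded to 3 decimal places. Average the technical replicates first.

6.658

Mean Ct: AT4G56518 25°C 21.505; AT4G56518 4°C 18.500; PP2A 25°C 18.535; PP2A 4°C 18.265
ΔCt(25°C) = 21.505 − 18.535 = 2.970
ΔCt(4°C) = 18.500 − 18.265 = 0.235
ΔΔCt = 0.235 − 2.970 = -2.735
Fold change = 2^(−(-2.735)) = 2^2.735 = 6.6576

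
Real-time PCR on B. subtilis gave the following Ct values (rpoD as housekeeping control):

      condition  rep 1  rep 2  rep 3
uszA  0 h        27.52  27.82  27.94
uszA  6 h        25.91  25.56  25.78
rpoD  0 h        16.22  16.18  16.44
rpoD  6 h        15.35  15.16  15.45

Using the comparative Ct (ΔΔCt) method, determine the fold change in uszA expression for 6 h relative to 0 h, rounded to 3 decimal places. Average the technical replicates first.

Mean Ct: uszA 0 h 27.760; uszA 6 h 25.750; rpoD 0 h 16.280; rpoD 6 h 15.320
ΔCt(0 h) = 27.760 − 16.280 = 11.480
ΔCt(6 h) = 25.750 − 15.320 = 10.430
ΔΔCt = 10.430 − 11.480 = -1.050
Fold change = 2^(−(-1.050)) = 2^1.050 = 2.0705

2.071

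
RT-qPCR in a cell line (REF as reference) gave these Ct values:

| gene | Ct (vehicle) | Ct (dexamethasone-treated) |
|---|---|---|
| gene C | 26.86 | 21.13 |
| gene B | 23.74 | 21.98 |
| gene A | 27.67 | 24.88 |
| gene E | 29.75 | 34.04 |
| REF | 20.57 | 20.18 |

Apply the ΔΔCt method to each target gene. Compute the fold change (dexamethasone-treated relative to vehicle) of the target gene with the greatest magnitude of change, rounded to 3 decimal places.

gene C: ΔΔCt = (21.13−20.18) − (26.86−20.57) = 0.95 − 6.29 = -5.34; fold change = 2^5.34 = 40.504
gene B: ΔΔCt = (21.98−20.18) − (23.74−20.57) = 1.80 − 3.17 = -1.37; fold change = 2^1.37 = 2.585
gene A: ΔΔCt = (24.88−20.18) − (27.67−20.57) = 4.70 − 7.10 = -2.40; fold change = 2^2.40 = 5.278
gene E: ΔΔCt = (34.04−20.18) − (29.75−20.57) = 13.86 − 9.18 = 4.68; fold change = 2^-4.68 = 0.039
gene C has the largest |ΔΔCt| = 5.34.

40.504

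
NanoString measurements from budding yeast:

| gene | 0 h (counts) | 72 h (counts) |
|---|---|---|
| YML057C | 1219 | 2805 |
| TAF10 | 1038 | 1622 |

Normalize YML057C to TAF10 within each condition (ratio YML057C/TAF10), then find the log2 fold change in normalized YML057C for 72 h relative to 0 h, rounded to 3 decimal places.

0.558

YML057C/TAF10 (0 h) = 1219 / 1038 = 1.1744
YML057C/TAF10 (72 h) = 2805 / 1622 = 1.7293
Fold change = 1.7293 / 1.1744 = 1.4726
log2(1.4726) = 0.5583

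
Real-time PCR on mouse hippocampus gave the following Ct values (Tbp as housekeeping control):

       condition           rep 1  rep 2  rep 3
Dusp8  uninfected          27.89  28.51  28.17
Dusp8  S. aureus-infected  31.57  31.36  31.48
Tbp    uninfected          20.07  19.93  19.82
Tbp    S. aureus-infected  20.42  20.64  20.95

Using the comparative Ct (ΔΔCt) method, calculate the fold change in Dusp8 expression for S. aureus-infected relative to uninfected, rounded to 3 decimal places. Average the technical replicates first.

Mean Ct: Dusp8 uninfected 28.190; Dusp8 S. aureus-infected 31.470; Tbp uninfected 19.940; Tbp S. aureus-infected 20.670
ΔCt(uninfected) = 28.190 − 19.940 = 8.250
ΔCt(S. aureus-infected) = 31.470 − 20.670 = 10.800
ΔΔCt = 10.800 − 8.250 = 2.550
Fold change = 2^(−2.550) = 0.1708

0.171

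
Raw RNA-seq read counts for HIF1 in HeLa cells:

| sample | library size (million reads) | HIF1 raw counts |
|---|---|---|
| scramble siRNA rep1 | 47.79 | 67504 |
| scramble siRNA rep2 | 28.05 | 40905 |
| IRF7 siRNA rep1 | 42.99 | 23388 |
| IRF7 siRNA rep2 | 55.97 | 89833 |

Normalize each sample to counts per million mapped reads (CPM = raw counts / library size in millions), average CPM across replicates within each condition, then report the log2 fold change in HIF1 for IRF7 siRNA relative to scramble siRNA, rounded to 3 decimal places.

-0.418

CPM(scramble siRNA rep1) = 67504 / 47.79 = 1412.5131
CPM(scramble siRNA rep2) = 40905 / 28.05 = 1458.2888
CPM(IRF7 siRNA rep1) = 23388 / 42.99 = 544.0335
CPM(IRF7 siRNA rep2) = 89833 / 55.97 = 1605.0205
mean CPM(scramble siRNA) = 1435.4009; mean CPM(IRF7 siRNA) = 1074.5270
Fold change = 1074.5270 / 1435.4009 = 0.74859
log2(0.74859) = -0.4178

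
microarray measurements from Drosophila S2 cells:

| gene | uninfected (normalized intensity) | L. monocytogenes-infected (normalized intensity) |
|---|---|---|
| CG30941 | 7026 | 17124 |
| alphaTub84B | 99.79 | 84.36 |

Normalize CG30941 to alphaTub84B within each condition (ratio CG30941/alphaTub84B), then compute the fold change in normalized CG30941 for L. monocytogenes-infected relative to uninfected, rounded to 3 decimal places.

2.883

CG30941/alphaTub84B (uninfected) = 7026 / 99.79 = 70.408
CG30941/alphaTub84B (L. monocytogenes-infected) = 17124 / 84.36 = 202.99
Fold change = 202.99 / 70.408 = 2.8830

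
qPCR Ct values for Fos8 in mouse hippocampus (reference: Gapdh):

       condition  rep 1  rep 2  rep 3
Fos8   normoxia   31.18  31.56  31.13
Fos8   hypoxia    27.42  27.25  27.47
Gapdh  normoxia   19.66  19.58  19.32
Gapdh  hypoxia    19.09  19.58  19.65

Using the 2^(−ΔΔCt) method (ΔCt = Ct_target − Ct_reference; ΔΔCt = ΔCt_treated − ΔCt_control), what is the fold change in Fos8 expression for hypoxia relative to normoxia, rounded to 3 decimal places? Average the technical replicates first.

14.221

Mean Ct: Fos8 normoxia 31.290; Fos8 hypoxia 27.380; Gapdh normoxia 19.520; Gapdh hypoxia 19.440
ΔCt(normoxia) = 31.290 − 19.520 = 11.770
ΔCt(hypoxia) = 27.380 − 19.440 = 7.940
ΔΔCt = 7.940 − 11.770 = -3.830
Fold change = 2^(−(-3.830)) = 2^3.830 = 14.2215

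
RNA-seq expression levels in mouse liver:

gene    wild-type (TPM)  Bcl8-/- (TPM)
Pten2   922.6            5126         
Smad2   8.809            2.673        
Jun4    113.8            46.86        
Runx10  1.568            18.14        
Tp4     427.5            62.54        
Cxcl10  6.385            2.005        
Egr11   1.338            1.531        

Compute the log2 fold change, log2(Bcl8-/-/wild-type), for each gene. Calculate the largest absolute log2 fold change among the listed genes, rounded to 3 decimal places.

3.532

log2(5126/922.6) = 2.474  (Pten2)
log2(2.673/8.809) = -1.721  (Smad2)
log2(46.86/113.8) = -1.280  (Jun4)
log2(18.14/1.568) = 3.532  (Runx10)
log2(62.54/427.5) = -2.773  (Tp4)
log2(2.005/6.385) = -1.671  (Cxcl10)
log2(1.531/1.338) = 0.194  (Egr11)
The largest magnitude belongs to Runx10.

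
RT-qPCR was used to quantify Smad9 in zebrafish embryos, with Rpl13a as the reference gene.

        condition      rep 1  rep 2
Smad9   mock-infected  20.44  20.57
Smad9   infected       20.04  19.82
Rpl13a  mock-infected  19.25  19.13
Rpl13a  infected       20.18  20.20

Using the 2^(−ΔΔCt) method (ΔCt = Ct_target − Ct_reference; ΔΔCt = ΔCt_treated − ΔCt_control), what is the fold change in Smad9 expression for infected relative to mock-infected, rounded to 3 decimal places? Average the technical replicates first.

Mean Ct: Smad9 mock-infected 20.505; Smad9 infected 19.930; Rpl13a mock-infected 19.190; Rpl13a infected 20.190
ΔCt(mock-infected) = 20.505 − 19.190 = 1.315
ΔCt(infected) = 19.930 − 20.190 = -0.260
ΔΔCt = -0.260 − 1.315 = -1.575
Fold change = 2^(−(-1.575)) = 2^1.575 = 2.9794

2.979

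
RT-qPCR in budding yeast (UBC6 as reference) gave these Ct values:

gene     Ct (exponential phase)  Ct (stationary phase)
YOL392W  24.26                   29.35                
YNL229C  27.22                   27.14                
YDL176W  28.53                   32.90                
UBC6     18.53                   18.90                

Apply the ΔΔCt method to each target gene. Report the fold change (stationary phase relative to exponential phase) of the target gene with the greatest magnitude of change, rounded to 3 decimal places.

0.038

YOL392W: ΔΔCt = (29.35−18.90) − (24.26−18.53) = 10.45 − 5.73 = 4.72; fold change = 2^-4.72 = 0.038
YNL229C: ΔΔCt = (27.14−18.90) − (27.22−18.53) = 8.24 − 8.69 = -0.45; fold change = 2^0.45 = 1.366
YDL176W: ΔΔCt = (32.90−18.90) − (28.53−18.53) = 14.00 − 10.00 = 4.00; fold change = 2^-4.00 = 0.062
YOL392W has the largest |ΔΔCt| = 4.72.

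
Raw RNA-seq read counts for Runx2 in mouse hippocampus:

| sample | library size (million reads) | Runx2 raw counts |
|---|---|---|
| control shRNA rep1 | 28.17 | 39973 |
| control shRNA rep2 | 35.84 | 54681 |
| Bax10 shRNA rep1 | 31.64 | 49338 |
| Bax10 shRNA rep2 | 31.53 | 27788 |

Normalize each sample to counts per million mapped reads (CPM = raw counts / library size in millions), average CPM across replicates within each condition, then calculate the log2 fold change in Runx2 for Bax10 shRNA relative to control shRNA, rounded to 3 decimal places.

-0.271

CPM(control shRNA rep1) = 39973 / 28.17 = 1418.9918
CPM(control shRNA rep2) = 54681 / 35.84 = 1525.6975
CPM(Bax10 shRNA rep1) = 49338 / 31.64 = 1559.3552
CPM(Bax10 shRNA rep2) = 27788 / 31.53 = 881.3194
mean CPM(control shRNA) = 1472.3447; mean CPM(Bax10 shRNA) = 1220.3373
Fold change = 1220.3373 / 1472.3447 = 0.82884
log2(0.82884) = -0.2708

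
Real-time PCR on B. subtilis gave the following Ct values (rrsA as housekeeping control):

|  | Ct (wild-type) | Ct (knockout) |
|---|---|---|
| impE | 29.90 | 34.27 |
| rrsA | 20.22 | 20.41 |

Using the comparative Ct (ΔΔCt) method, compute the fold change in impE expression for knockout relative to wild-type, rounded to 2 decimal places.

ΔCt(wild-type) = 29.900 − 20.220 = 9.680
ΔCt(knockout) = 34.270 − 20.410 = 13.860
ΔΔCt = 13.860 − 9.680 = 4.180
Fold change = 2^(−4.180) = 0.055

0.06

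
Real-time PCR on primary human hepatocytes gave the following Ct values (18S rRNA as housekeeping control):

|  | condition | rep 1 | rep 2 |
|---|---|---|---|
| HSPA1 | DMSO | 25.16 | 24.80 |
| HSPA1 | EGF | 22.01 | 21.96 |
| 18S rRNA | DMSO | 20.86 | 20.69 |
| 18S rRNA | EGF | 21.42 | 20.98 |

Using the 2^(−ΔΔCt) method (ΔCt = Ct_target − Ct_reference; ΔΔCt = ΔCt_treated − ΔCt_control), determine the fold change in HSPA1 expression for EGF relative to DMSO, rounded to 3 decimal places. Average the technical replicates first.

10.703

Mean Ct: HSPA1 DMSO 24.980; HSPA1 EGF 21.985; 18S rRNA DMSO 20.775; 18S rRNA EGF 21.200
ΔCt(DMSO) = 24.980 − 20.775 = 4.205
ΔCt(EGF) = 21.985 − 21.200 = 0.785
ΔΔCt = 0.785 − 4.205 = -3.420
Fold change = 2^(−(-3.420)) = 2^3.420 = 10.7034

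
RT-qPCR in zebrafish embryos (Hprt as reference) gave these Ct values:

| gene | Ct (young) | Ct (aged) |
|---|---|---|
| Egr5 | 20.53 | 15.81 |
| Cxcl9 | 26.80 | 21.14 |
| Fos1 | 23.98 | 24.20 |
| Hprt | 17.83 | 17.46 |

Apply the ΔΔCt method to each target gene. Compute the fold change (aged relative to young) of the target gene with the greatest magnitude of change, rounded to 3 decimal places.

39.124

Egr5: ΔΔCt = (15.81−17.46) − (20.53−17.83) = -1.65 − 2.70 = -4.35; fold change = 2^4.35 = 20.393
Cxcl9: ΔΔCt = (21.14−17.46) − (26.80−17.83) = 3.68 − 8.97 = -5.29; fold change = 2^5.29 = 39.124
Fos1: ΔΔCt = (24.20−17.46) − (23.98−17.83) = 6.74 − 6.15 = 0.59; fold change = 2^-0.59 = 0.664
Cxcl9 has the largest |ΔΔCt| = 5.29.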